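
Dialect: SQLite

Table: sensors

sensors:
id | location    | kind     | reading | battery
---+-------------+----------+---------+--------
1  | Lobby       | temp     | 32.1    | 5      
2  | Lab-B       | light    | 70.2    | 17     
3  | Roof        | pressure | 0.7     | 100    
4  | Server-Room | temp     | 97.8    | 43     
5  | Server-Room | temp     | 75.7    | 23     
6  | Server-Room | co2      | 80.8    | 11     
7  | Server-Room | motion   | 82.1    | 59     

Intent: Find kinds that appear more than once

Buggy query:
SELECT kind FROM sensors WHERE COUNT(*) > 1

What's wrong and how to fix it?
Bug: WHERE can't reference COUNT(*); aggregates are computed after WHERE

Fix: Group first, then use HAVING for the count condition

Corrected query:
SELECT kind FROM sensors GROUP BY kind HAVING COUNT(*) > 1

Result:
kind
----
temp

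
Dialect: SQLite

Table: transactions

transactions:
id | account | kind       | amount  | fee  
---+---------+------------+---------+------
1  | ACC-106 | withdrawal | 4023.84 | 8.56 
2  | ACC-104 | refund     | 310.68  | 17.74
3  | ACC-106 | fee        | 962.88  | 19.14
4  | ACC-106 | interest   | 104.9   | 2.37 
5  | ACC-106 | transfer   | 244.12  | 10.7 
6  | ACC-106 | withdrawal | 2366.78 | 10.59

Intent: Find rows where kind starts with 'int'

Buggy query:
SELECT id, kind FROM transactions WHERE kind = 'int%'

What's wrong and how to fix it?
Bug: '=' compares the literal string including the % character; pattern matching needs LIKE

Fix: Use LIKE for wildcard pattern matching

Corrected query:
SELECT id, kind FROM transactions WHERE kind LIKE 'int%'

Result:
id | kind    
---+---------
4  | interest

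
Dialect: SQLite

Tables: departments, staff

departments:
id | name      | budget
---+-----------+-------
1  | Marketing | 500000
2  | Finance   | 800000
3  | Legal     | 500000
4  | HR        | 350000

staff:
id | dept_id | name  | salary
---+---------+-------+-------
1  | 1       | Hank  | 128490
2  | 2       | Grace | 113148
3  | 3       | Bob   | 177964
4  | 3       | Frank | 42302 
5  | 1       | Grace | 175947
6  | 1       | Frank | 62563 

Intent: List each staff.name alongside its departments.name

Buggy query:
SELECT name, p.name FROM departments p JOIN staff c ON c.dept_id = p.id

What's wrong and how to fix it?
Bug: 'name' exists in both joined tables, so the database can't tell which one is meant

Fix: Prefix ambiguous columns with the table alias

Corrected query:
SELECT c.name, p.name FROM departments p JOIN staff c ON c.dept_id = p.id

Result:
name  | name     
------+----------
Hank  | Marketing
Grace | Finance  
Bob   | Legal    
Frank | Legal    
Grace | Marketing
Frank | Marketing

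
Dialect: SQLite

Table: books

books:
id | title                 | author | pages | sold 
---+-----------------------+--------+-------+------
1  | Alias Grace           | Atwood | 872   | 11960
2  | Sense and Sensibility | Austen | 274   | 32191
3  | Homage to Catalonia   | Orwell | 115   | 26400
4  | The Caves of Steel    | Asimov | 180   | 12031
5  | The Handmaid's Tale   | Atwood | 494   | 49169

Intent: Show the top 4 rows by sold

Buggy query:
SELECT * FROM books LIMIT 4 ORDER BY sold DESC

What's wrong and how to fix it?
Bug: LIMIT must come after ORDER BY

Fix: Sort with ORDER BY, then apply LIMIT

Corrected query:
SELECT * FROM books ORDER BY sold DESC LIMIT 4

Result:
id | title                 | author | pages | sold 
---+-----------------------+--------+-------+------
5  | The Handmaid's Tale   | Atwood | 494   | 49169
2  | Sense and Sensibility | Austen | 274   | 32191
3  | Homage to Catalonia   | Orwell | 115   | 26400
4  | The Caves of Steel    | Asimov | 180   | 12031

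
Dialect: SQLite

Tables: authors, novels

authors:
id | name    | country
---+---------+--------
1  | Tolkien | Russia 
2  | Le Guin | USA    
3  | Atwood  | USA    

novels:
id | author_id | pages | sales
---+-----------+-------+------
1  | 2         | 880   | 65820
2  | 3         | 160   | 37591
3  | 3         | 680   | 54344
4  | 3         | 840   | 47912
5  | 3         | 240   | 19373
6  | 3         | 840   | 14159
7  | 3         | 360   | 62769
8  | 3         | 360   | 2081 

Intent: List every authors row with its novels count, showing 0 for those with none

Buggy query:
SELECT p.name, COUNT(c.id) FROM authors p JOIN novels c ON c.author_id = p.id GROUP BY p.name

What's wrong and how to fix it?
Bug: INNER JOIN drops authors rows that have no matching novels rows

Fix: Use LEFT JOIN so parents without children still appear (COUNT(c.id) gives 0)

Corrected query:
SELECT p.name, COUNT(c.id) FROM authors p LEFT JOIN novels c ON c.author_id = p.id GROUP BY p.name

Result:
name    | COUNT(c.id)
--------+------------
Atwood  | 7          
Le Guin | 1          
Tolkien | 0          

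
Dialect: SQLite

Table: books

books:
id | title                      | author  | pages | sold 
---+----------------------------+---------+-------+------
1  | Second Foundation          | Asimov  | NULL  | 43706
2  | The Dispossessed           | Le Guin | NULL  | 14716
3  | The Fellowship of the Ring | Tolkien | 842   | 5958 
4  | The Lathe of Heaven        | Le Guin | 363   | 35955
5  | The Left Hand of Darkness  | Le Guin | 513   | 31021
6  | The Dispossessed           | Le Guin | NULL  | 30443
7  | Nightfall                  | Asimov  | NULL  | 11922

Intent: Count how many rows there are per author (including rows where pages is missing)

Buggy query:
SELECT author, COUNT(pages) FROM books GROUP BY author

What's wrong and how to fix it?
Bug: COUNT(pages) skips NULLs, so groups with missing pages are undercounted

Fix: Replace COUNT(pages) with COUNT(*)

Corrected query:
SELECT author, COUNT(*) FROM books GROUP BY author

Result:
author  | COUNT(*)
--------+---------
Asimov  | 2       
Le Guin | 4       
Tolkien | 1       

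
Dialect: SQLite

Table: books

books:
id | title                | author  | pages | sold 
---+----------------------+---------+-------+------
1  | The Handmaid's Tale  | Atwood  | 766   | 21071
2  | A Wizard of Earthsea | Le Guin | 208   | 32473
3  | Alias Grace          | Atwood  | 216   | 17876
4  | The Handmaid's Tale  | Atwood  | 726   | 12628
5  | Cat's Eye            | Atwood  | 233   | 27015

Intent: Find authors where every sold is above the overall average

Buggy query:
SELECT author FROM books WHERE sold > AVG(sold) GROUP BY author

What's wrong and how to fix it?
Bug: AVG() is an aggregate; it can't sit directly in WHERE

Fix: Compute the overall average in a scalar subquery and compare each group's MIN against it in HAVING

Corrected query:
SELECT author FROM books GROUP BY author HAVING MIN(sold) > (SELECT AVG(sold) FROM books)

Result:
author 
-------
Le Guin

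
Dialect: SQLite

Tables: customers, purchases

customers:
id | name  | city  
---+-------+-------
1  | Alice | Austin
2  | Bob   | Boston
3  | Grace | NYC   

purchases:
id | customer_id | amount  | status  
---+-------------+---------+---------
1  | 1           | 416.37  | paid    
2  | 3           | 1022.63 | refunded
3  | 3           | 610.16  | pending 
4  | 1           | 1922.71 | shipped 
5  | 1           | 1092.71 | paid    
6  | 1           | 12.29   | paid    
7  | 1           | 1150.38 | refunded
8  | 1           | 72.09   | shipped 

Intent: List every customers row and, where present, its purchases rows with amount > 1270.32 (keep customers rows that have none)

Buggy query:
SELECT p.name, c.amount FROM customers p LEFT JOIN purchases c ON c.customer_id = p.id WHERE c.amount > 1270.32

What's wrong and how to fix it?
Bug: Filtering c.amount in WHERE discards the NULL rows produced by LEFT JOIN, turning it into an inner join

Fix: Put 'c.amount > 1270.32' in the JOIN's ON clause instead of WHERE

Corrected query:
SELECT p.name, c.amount FROM customers p LEFT JOIN purchases c ON c.customer_id = p.id AND c.amount > 1270.32

Result:
name  | amount 
------+--------
Alice | 1922.71
Bob   | NULL   
Grace | NULL   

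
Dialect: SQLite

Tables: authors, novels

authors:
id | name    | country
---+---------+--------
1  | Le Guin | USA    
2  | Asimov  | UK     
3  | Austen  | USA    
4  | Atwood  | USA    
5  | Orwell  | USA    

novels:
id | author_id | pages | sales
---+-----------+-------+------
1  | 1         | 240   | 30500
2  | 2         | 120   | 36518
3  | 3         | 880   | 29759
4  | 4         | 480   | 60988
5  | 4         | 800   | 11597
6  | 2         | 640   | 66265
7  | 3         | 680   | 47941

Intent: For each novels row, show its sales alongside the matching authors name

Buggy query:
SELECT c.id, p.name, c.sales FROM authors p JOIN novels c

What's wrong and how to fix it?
Bug: JOIN with no ON clause produces a cartesian product; every novels row pairs with every authors row

Fix: Add ON c.author_id = p.id to the JOIN

Corrected query:
SELECT c.id, p.name, c.sales FROM authors p JOIN novels c ON c.author_id = p.id

Result:
id | name    | sales
---+---------+------
1  | Le Guin | 30500
2  | Asimov  | 36518
3  | Austen  | 29759
4  | Atwood  | 60988
5  | Atwood  | 11597
6  | Asimov  | 66265
7  | Austen  | 47941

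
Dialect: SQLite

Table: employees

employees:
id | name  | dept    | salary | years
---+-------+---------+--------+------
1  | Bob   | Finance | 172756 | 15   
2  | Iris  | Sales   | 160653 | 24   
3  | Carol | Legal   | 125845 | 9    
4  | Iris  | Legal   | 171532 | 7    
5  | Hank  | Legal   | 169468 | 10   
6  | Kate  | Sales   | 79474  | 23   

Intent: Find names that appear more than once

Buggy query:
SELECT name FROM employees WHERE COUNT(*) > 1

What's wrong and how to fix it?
Bug: COUNT(*) is an aggregate and cannot be used in WHERE

Fix: Group first, then use HAVING for the count condition

Corrected query:
SELECT name FROM employees GROUP BY name HAVING COUNT(*) > 1

Result:
name
----
Iris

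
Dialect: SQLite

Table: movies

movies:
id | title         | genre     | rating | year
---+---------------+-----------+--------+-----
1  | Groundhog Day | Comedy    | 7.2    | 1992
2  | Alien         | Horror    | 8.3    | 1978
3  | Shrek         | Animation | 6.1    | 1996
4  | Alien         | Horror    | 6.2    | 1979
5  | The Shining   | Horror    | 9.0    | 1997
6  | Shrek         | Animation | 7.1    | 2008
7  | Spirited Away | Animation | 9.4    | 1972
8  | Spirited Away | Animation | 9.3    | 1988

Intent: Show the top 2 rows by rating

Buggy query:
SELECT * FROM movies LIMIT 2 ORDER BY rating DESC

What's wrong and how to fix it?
Bug: ORDER BY cannot follow LIMIT; LIMIT is the final clause

Fix: Swap the clauses: ORDER BY first, then LIMIT

Corrected query:
SELECT * FROM movies ORDER BY rating DESC LIMIT 2

Result:
id | title         | genre     | rating | year
---+---------------+-----------+--------+-----
7  | Spirited Away | Animation | 9.4    | 1972
8  | Spirited Away | Animation | 9.3    | 1988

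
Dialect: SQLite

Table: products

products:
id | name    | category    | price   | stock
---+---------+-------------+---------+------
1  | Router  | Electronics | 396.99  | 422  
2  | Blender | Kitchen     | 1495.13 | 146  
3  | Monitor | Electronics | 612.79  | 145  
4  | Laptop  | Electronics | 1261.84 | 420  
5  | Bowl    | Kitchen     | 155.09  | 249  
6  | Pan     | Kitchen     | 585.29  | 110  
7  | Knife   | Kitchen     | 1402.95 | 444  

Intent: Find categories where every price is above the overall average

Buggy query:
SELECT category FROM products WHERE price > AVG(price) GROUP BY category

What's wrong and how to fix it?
Bug: WHERE evaluates per row before aggregation, so AVG() is unavailable

Fix: Use a subquery for AVG and a HAVING MIN(...) filter so the condition holds for every row in the group

Corrected query:
SELECT category FROM products GROUP BY category HAVING MIN(price) > (SELECT AVG(price) FROM products)

Result:
(no rows)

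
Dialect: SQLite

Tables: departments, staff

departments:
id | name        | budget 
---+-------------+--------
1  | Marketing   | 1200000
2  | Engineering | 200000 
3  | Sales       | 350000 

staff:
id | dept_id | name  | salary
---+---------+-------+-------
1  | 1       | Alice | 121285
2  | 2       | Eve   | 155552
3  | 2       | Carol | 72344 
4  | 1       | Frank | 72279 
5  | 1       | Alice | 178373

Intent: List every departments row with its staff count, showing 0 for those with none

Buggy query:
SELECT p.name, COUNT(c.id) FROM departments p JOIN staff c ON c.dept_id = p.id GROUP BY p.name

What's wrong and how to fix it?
Bug: INNER JOIN drops departments rows that have no matching staff rows

Fix: Switch to LEFT JOIN to retain unmatched parent rows

Corrected query:
SELECT p.name, COUNT(c.id) FROM departments p LEFT JOIN staff c ON c.dept_id = p.id GROUP BY p.name

Result:
name        | COUNT(c.id)
------------+------------
Engineering | 2          
Marketing   | 3          
Sales       | 0          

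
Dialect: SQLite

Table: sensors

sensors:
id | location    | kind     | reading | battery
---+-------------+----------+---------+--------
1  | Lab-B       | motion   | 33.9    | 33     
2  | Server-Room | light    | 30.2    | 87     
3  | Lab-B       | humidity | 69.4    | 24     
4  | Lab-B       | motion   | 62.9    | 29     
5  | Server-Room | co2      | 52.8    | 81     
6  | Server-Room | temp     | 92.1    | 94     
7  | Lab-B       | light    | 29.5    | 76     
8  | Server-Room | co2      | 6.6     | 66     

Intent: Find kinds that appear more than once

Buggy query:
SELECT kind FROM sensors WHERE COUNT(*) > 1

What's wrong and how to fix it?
Bug: COUNT(*) is an aggregate and cannot be used in WHERE

Fix: Group first, then use HAVING for the count condition

Corrected query:
SELECT kind FROM sensors GROUP BY kind HAVING COUNT(*) > 1

Result:
kind  
------
co2   
light 
motion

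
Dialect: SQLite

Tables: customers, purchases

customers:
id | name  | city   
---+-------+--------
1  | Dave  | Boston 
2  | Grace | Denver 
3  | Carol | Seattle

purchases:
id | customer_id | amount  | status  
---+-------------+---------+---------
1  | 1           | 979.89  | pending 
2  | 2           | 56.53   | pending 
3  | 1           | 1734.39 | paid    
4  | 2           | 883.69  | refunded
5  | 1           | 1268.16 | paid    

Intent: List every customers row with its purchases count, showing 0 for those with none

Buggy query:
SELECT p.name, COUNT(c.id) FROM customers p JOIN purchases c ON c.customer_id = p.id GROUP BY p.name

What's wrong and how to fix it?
Bug: An inner join excludes parents with zero children

Fix: Switch to LEFT JOIN to retain unmatched parent rows

Corrected query:
SELECT p.name, COUNT(c.id) FROM customers p LEFT JOIN purchases c ON c.customer_id = p.id GROUP BY p.name

Result:
name  | COUNT(c.id)
------+------------
Carol | 0          
Dave  | 3          
Grace | 2          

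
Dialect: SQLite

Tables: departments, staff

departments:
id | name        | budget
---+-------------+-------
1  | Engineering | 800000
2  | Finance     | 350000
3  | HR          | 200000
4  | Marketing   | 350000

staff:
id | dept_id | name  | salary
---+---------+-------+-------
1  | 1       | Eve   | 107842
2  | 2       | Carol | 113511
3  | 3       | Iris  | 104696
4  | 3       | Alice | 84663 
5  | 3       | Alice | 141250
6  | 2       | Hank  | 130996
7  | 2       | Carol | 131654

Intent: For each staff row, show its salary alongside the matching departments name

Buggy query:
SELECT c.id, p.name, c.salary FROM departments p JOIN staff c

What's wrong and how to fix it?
Bug: Missing join condition: each staff row is matched to all departments rows instead of just its own

Fix: Add ON c.dept_id = p.id to the JOIN

Corrected query:
SELECT c.id, p.name, c.salary FROM departments p JOIN staff c ON c.dept_id = p.id

Result:
id | name        | salary
---+-------------+-------
1  | Engineering | 107842
2  | Finance     | 113511
3  | HR          | 104696
4  | HR          | 84663 
5  | HR          | 141250
6  | Finance     | 130996
7  | Finance     | 131654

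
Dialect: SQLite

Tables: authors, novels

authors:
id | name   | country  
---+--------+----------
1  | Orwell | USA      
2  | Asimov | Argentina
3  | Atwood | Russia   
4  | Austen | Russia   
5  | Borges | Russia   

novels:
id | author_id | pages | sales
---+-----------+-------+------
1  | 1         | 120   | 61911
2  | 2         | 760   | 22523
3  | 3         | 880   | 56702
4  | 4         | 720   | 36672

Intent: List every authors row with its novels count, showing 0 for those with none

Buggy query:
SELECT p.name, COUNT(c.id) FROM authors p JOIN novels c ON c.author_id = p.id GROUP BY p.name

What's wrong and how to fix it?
Bug: INNER JOIN drops authors rows that have no matching novels rows

Fix: Use LEFT JOIN so parents without children still appear (COUNT(c.id) gives 0)

Corrected query:
SELECT p.name, COUNT(c.id) FROM authors p LEFT JOIN novels c ON c.author_id = p.id GROUP BY p.name

Result:
name   | COUNT(c.id)
-------+------------
Asimov | 1          
Atwood | 1          
Austen | 1          
Borges | 0          
Orwell | 1          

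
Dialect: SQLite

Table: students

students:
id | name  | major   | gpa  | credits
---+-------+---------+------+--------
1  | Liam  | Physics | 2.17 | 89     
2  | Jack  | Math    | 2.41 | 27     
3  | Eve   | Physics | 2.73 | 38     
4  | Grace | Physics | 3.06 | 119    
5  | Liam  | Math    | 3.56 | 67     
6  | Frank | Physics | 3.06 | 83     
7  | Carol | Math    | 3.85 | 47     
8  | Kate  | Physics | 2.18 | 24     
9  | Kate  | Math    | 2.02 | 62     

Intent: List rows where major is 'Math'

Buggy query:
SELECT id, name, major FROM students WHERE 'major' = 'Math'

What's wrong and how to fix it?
Bug: Single quotes denote string literals in SQL; the column name is being compared as a constant string

Fix: Reference the column as major without single quotes

Corrected query:
SELECT id, name, major FROM students WHERE major = 'Math'

Result:
id | name  | major
---+-------+------
2  | Jack  | Math 
5  | Liam  | Math 
7  | Carol | Math 
9  | Kate  | Math 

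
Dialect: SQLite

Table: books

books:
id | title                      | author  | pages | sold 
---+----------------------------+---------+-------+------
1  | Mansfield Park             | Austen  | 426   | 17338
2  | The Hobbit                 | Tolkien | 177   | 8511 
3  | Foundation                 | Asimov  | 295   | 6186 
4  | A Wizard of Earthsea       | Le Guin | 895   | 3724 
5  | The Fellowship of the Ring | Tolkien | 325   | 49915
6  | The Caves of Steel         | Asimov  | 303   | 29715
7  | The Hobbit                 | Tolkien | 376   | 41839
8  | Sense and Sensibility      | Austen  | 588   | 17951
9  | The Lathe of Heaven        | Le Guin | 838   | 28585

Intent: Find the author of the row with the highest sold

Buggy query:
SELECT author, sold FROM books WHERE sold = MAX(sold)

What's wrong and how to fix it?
Bug: WHERE is evaluated per row; an aggregate over the whole table isn't defined there

Fix: Wrap MAX in a scalar subquery so WHERE compares against a single value

Corrected query:
SELECT author, sold FROM books WHERE sold = (SELECT MAX(sold) FROM books)

Result:
author  | sold 
--------+------
Tolkien | 49915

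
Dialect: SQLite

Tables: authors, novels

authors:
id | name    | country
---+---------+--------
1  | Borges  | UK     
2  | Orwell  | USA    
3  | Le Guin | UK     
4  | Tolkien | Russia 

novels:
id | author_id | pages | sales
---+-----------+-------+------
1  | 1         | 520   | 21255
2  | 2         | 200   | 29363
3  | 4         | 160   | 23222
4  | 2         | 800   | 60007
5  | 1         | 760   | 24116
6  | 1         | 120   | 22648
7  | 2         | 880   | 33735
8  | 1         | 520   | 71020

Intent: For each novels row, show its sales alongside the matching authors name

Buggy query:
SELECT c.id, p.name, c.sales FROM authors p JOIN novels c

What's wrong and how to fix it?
Bug: JOIN with no ON clause produces a cartesian product; every novels row pairs with every authors row

Fix: Add ON c.author_id = p.id to the JOIN

Corrected query:
SELECT c.id, p.name, c.sales FROM authors p JOIN novels c ON c.author_id = p.id

Result:
id | name    | sales
---+---------+------
1  | Borges  | 21255
2  | Orwell  | 29363
3  | Tolkien | 23222
4  | Orwell  | 60007
5  | Borges  | 24116
6  | Borges  | 22648
7  | Orwell  | 33735
8  | Borges  | 71020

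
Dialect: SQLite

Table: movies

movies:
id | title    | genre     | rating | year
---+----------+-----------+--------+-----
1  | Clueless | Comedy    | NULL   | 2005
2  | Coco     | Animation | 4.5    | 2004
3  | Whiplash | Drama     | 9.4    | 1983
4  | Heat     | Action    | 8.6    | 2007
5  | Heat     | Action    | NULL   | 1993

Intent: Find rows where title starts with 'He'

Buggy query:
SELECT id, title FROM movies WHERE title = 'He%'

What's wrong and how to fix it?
Bug: '=' compares the literal string including the % character; pattern matching needs LIKE

Fix: Use LIKE for wildcard pattern matching

Corrected query:
SELECT id, title FROM movies WHERE title LIKE 'He%'

Result:
id | title
---+------
4  | Heat 
5  | Heat 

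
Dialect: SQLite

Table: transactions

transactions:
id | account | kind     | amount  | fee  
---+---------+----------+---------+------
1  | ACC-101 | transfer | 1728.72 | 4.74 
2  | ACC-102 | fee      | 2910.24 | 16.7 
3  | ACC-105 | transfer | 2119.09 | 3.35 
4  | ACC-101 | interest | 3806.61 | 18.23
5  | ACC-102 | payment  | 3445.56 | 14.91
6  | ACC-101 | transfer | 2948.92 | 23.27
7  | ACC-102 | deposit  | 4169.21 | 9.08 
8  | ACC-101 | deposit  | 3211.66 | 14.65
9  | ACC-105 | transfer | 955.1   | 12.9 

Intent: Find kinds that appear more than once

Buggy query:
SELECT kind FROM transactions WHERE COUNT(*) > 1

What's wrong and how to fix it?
Bug: COUNT(*) is an aggregate and cannot be used in WHERE

Fix: Group first, then use HAVING for the count condition

Corrected query:
SELECT kind FROM transactions GROUP BY kind HAVING COUNT(*) > 1

Result:
kind    
--------
deposit 
transfer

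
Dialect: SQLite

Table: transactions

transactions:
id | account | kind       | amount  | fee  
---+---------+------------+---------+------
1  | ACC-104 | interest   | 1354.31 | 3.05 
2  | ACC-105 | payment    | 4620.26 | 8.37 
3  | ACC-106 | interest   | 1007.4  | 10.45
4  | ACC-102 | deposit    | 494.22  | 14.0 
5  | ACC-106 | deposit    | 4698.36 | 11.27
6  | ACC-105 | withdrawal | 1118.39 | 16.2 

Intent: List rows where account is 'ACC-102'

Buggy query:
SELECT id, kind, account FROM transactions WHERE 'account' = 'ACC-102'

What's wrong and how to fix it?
Bug: 'account' in single quotes is a string literal, not the column; the comparison is literal-vs-literal and never true

Fix: Reference the column as account without single quotes

Corrected query:
SELECT id, kind, account FROM transactions WHERE account = 'ACC-102'

Result:
id | kind    | account
---+---------+--------
4  | deposit | ACC-102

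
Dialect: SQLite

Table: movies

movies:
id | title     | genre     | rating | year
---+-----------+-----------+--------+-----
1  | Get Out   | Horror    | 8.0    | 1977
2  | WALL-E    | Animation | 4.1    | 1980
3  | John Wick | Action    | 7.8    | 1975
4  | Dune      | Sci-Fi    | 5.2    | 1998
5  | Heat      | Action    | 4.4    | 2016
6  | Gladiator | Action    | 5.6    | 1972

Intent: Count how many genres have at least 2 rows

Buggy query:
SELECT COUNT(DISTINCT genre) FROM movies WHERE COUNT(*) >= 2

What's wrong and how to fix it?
Bug: WHERE filters individual rows, not groups, so a group-level COUNT is invalid there

Fix: Group first with HAVING COUNT(*) >= 2, then COUNT the resulting groups

Corrected query:
SELECT COUNT(*) FROM (SELECT genre FROM movies GROUP BY genre HAVING COUNT(*) >= 2)

Result:
COUNT(*)
--------
1       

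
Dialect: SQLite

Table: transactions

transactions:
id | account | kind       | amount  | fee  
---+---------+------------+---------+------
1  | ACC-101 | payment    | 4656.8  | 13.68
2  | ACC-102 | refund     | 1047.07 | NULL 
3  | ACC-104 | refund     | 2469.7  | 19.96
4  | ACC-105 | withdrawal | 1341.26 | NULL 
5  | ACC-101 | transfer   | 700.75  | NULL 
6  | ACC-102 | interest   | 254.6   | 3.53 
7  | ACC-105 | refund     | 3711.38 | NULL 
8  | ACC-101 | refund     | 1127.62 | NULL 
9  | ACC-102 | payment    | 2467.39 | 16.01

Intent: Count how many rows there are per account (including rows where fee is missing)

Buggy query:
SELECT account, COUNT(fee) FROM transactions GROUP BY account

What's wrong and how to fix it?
Bug: COUNT(fee) skips NULLs, so groups with missing fee are undercounted

Fix: Use COUNT(*) to count all rows regardless of NULL

Corrected query:
SELECT account, COUNT(*) FROM transactions GROUP BY account

Result:
account | COUNT(*)
--------+---------
ACC-101 | 3       
ACC-102 | 3       
ACC-104 | 1       
ACC-105 | 2       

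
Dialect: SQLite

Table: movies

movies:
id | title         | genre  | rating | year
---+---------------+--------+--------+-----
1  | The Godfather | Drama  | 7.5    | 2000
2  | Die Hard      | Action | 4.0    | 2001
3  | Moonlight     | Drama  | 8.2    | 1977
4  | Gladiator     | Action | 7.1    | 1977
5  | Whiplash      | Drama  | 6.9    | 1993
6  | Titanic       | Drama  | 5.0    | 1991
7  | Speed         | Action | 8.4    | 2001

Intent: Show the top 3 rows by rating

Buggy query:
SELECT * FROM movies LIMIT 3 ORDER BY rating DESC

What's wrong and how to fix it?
Bug: ORDER BY cannot follow LIMIT; LIMIT is the final clause

Fix: Sort with ORDER BY, then apply LIMIT

Corrected query:
SELECT * FROM movies ORDER BY rating DESC LIMIT 3

Result:
id | title         | genre  | rating | year
---+---------------+--------+--------+-----
7  | Speed         | Action | 8.4    | 2001
3  | Moonlight     | Drama  | 8.2    | 1977
1  | The Godfather | Drama  | 7.5    | 2000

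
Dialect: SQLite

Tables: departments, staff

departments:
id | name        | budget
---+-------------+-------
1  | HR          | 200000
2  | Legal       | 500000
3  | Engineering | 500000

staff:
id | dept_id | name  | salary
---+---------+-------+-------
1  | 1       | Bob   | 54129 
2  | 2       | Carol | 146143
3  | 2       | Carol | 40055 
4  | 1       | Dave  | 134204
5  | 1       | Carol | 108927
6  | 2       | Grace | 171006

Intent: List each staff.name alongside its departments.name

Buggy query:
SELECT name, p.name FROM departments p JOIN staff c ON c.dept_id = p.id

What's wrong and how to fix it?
Bug: Both tables have a 'name' column; the unqualified reference is ambiguous

Fix: Qualify the column with its table alias (c.name)

Corrected query:
SELECT c.name, p.name FROM departments p JOIN staff c ON c.dept_id = p.id

Result:
name  | name 
------+------
Bob   | HR   
Carol | Legal
Carol | Legal
Dave  | HR   
Carol | HR   
Grace | Legal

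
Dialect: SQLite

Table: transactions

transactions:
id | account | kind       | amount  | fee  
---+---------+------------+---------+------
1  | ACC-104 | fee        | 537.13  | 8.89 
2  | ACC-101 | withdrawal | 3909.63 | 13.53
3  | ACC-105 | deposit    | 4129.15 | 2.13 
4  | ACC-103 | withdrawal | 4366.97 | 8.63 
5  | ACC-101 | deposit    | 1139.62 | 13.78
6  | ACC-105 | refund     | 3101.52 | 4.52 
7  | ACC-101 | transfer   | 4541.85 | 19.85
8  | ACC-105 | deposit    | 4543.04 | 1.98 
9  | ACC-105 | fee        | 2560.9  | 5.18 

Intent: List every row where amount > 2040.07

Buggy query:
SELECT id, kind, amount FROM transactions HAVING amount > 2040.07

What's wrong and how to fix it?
Bug: HAVING filters the output of aggregation, but this query has no GROUP BY and no aggregate functions, so SQLite rejects it (HAVING clause on a non-aggregate query); the condition here is per row

Fix: Use WHERE for row-level filtering

Corrected query:
SELECT id, kind, amount FROM transactions WHERE amount > 2040.07

Result:
id | kind       | amount 
---+------------+--------
2  | withdrawal | 3909.63
3  | deposit    | 4129.15
4  | withdrawal | 4366.97
6  | refund     | 3101.52
7  | transfer   | 4541.85
8  | deposit    | 4543.04
9  | fee        | 2560.9 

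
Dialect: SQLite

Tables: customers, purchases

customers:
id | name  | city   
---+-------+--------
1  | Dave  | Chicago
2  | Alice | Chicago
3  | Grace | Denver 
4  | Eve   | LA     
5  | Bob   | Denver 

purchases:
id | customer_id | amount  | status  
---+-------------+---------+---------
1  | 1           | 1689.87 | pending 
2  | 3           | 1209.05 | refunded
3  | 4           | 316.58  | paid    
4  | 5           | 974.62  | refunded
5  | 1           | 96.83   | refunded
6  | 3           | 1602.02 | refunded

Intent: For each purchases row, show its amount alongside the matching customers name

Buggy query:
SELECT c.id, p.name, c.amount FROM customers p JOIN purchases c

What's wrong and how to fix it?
Bug: Missing join condition: each purchases row is matched to all customers rows instead of just its own

Fix: Add ON c.customer_id = p.id to the JOIN

Corrected query:
SELECT c.id, p.name, c.amount FROM customers p JOIN purchases c ON c.customer_id = p.id

Result:
id | name  | amount 
---+-------+--------
1  | Dave  | 1689.87
2  | Grace | 1209.05
3  | Eve   | 316.58 
4  | Bob   | 974.62 
5  | Dave  | 96.83  
6  | Grace | 1602.02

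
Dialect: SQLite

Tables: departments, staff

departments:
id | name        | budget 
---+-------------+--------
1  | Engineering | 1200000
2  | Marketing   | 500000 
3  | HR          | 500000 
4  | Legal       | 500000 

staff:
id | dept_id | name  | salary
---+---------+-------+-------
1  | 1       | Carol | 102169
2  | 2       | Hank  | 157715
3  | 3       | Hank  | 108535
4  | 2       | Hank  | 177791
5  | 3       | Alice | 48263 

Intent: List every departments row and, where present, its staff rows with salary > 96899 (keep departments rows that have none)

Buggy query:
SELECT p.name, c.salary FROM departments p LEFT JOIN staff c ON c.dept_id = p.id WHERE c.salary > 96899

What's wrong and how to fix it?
Bug: A WHERE condition on the right-hand table after LEFT JOIN drops unmatched parents

Fix: Move the right-table condition into the ON clause so unmatched parents are kept

Corrected query:
SELECT p.name, c.salary FROM departments p LEFT JOIN staff c ON c.dept_id = p.id AND c.salary > 96899

Result:
name        | salary
------------+-------
Engineering | 102169
Marketing   | 157715
Marketing   | 177791
HR          | 108535
Legal       | NULL  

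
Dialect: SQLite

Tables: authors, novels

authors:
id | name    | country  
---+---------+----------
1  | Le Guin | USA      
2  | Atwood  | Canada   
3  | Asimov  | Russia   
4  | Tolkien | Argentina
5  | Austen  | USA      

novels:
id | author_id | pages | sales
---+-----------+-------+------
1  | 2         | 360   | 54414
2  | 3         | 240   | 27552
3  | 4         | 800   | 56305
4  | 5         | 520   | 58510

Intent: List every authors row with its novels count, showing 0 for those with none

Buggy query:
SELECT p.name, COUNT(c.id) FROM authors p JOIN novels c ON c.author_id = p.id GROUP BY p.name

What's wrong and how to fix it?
Bug: INNER JOIN drops authors rows that have no matching novels rows

Fix: Use LEFT JOIN so parents without children still appear (COUNT(c.id) gives 0)

Corrected query:
SELECT p.name, COUNT(c.id) FROM authors p LEFT JOIN novels c ON c.author_id = p.id GROUP BY p.name

Result:
name    | COUNT(c.id)
--------+------------
Asimov  | 1          
Atwood  | 1          
Austen  | 1          
Le Guin | 0          
Tolkien | 1          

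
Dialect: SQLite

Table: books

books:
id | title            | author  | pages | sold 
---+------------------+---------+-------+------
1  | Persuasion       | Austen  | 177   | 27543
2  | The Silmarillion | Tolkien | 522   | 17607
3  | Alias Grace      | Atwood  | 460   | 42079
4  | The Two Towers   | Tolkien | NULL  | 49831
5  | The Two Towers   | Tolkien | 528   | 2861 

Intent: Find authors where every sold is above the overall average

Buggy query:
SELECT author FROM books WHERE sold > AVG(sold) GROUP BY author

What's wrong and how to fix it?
Bug: AVG() is an aggregate; it can't sit directly in WHERE

Fix: Compute the overall average in a scalar subquery and compare each group's MIN against it in HAVING

Corrected query:
SELECT author FROM books GROUP BY author HAVING MIN(sold) > (SELECT AVG(sold) FROM books)

Result:
author
------
Atwood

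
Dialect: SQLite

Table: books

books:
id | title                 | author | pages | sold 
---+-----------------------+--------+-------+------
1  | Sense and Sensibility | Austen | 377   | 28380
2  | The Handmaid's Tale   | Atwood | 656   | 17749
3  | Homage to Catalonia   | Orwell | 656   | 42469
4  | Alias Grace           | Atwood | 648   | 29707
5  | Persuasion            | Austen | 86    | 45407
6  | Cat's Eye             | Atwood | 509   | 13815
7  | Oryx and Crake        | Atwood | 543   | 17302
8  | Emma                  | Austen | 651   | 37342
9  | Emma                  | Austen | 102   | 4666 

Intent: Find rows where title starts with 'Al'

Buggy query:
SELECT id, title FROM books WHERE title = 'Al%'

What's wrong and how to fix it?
Bug: Wildcards only work with LIKE; '=' treats '%' as a literal character

Fix: Replace '=' with LIKE so 'Al%' is treated as a pattern

Corrected query:
SELECT id, title FROM books WHERE title LIKE 'Al%'

Result:
id | title      
---+------------
4  | Alias Grace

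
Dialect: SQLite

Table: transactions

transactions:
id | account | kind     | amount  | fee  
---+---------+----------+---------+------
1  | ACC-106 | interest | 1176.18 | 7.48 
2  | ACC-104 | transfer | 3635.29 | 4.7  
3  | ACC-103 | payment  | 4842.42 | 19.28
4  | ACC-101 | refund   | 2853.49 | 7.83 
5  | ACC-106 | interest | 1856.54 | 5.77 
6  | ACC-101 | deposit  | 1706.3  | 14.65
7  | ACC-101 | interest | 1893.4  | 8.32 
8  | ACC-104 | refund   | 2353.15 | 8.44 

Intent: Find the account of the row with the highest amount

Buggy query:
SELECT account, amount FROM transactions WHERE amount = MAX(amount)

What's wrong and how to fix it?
Bug: WHERE is evaluated per row; an aggregate over the whole table isn't defined there

Fix: Wrap MAX in a scalar subquery so WHERE compares against a single value

Corrected query:
SELECT account, amount FROM transactions WHERE amount = (SELECT MAX(amount) FROM transactions)

Result:
account | amount 
--------+--------
ACC-103 | 4842.42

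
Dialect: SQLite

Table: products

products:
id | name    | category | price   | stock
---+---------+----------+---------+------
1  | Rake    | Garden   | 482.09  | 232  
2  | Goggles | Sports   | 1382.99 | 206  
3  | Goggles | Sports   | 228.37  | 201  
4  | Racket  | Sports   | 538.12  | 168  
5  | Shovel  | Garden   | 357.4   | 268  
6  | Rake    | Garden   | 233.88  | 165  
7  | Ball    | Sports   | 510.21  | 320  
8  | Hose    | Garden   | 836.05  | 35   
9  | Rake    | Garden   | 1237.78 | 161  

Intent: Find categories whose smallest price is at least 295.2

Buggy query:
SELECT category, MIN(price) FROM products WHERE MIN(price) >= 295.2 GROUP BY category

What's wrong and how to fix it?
Bug: MIN() in WHERE is a misuse of aggregate

Fix: Replace WHERE with HAVING after the GROUP BY

Corrected query:
SELECT category, MIN(price) FROM products GROUP BY category HAVING MIN(price) >= 295.2

Result:
(no rows)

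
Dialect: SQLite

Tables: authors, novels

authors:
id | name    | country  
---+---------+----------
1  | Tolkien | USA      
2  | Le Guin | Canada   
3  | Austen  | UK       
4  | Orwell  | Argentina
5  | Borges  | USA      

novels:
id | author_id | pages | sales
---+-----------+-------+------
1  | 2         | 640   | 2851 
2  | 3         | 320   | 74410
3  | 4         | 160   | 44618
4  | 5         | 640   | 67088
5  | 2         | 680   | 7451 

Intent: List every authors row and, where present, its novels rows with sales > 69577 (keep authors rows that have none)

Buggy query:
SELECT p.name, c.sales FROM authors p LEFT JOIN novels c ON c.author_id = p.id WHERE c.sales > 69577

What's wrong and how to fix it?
Bug: A WHERE condition on the right-hand table after LEFT JOIN drops unmatched parents

Fix: Put 'c.sales > 69577' in the JOIN's ON clause instead of WHERE

Corrected query:
SELECT p.name, c.sales FROM authors p LEFT JOIN novels c ON c.author_id = p.id AND c.sales > 69577

Result:
name    | sales
--------+------
Tolkien | NULL 
Le Guin | NULL 
Austen  | 74410
Orwell  | NULL 
Borges  | NULL 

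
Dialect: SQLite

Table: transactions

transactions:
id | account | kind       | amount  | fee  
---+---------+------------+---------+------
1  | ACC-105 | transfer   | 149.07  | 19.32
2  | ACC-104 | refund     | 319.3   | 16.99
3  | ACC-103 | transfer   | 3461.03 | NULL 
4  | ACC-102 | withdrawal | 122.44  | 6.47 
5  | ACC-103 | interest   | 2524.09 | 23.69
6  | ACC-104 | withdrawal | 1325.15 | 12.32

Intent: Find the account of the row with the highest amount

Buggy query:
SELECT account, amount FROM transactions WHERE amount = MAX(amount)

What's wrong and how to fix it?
Bug: MAX(amount) is an aggregate and cannot be used directly in WHERE

Fix: Wrap MAX in a scalar subquery so WHERE compares against a single value

Corrected query:
SELECT account, amount FROM transactions WHERE amount = (SELECT MAX(amount) FROM transactions)

Result:
account | amount 
--------+--------
ACC-103 | 3461.03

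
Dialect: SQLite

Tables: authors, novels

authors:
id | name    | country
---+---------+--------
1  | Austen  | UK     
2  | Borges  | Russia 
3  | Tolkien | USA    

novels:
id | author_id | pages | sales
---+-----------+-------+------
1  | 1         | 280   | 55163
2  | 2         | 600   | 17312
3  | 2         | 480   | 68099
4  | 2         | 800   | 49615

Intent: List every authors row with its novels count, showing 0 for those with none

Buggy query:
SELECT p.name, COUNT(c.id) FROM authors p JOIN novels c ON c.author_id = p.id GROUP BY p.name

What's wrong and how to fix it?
Bug: An inner join excludes parents with zero children

Fix: Use LEFT JOIN so parents without children still appear (COUNT(c.id) gives 0)

Corrected query:
SELECT p.name, COUNT(c.id) FROM authors p LEFT JOIN novels c ON c.author_id = p.id GROUP BY p.name

Result:
name    | COUNT(c.id)
--------+------------
Austen  | 1          
Borges  | 3          
Tolkien | 0          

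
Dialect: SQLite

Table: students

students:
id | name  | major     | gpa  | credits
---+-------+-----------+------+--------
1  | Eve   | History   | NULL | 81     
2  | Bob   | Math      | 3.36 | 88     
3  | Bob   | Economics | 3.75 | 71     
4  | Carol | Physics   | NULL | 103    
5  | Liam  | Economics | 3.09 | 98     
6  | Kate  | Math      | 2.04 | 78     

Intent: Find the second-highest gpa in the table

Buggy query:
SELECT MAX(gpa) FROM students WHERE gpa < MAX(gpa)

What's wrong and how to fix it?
Bug: The inner MAX is an aggregate inside WHERE, which is not allowed

Fix: Put the inner MAX in a scalar subquery

Corrected query:
SELECT MAX(gpa) FROM students WHERE gpa < (SELECT MAX(gpa) FROM students)

Result:
MAX(gpa)
--------
3.36    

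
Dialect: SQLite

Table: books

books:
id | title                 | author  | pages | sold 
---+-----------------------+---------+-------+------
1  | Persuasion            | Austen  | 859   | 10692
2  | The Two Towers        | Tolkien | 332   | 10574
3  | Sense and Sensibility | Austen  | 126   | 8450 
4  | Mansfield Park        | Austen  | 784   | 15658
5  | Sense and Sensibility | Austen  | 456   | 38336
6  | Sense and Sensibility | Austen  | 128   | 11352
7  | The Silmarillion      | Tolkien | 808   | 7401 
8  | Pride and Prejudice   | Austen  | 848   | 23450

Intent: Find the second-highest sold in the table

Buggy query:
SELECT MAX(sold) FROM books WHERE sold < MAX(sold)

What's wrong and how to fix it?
Bug: MAX(sold) on the right of the comparison is an aggregate-in-WHERE error

Fix: Compute the overall MAX in a subquery, then take MAX of rows below it

Corrected query:
SELECT MAX(sold) FROM books WHERE sold < (SELECT MAX(sold) FROM books)

Result:
MAX(sold)
---------
23450    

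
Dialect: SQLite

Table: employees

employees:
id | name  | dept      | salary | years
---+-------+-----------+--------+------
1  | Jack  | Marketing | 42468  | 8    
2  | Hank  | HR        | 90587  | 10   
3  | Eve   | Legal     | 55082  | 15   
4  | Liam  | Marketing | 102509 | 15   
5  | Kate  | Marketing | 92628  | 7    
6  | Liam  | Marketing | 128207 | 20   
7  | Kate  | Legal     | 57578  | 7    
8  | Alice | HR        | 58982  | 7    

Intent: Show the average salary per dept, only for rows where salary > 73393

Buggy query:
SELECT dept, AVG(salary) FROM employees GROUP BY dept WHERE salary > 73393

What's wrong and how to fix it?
Bug: Row-level WHERE must come before GROUP BY in the clause order

Fix: Place WHERE between FROM and GROUP BY

Corrected query:
SELECT dept, AVG(salary) FROM employees WHERE salary > 73393 GROUP BY dept

Result:
dept      | AVG(salary)  
----------+--------------
HR        | 90587        
Marketing | 107781.333333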